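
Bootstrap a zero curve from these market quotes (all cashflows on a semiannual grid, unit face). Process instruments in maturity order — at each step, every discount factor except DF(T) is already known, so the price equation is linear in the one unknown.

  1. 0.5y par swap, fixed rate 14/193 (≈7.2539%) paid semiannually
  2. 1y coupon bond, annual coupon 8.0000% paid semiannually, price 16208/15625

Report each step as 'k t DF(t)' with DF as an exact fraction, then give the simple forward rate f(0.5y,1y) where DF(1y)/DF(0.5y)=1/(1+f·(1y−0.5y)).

1 1/2 193/200
2 1 9603/10000
f(0.5y,1y) = ((193/200)/(9603/10000) − 1)/(1/2) = 94/9603 ≈ 0.9789%

step 1 [0.5y] swap r/2=7/193: DF=(1 − 7/193·(0))/(1+7/193) = 193/200 ≈ 0.965000
step 2 [1y] bond c/2=1/25: DF=(16208/15625 − 1/25·(0.965000))/(1+1/25) = 9603/10000 ≈ 0.960300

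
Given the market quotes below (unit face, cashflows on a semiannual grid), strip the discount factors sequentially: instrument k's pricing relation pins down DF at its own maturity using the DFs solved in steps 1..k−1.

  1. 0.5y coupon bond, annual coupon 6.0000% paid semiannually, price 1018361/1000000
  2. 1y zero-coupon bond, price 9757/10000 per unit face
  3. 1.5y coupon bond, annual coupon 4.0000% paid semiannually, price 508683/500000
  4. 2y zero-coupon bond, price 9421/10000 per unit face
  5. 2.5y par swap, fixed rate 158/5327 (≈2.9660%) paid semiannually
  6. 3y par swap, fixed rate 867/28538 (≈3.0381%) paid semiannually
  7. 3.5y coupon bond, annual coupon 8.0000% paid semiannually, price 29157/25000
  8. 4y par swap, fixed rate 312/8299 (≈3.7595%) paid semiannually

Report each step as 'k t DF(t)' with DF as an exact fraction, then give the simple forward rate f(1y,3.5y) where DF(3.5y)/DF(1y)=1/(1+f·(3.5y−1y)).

1 1/2 9887/10000
2 1 9757/10000
3 3/2 9589/10000
4 2 9421/10000
5 5/2 9289/10000
6 3 9133/10000
7 7/2 9019/10000
8 4 2149/2500
f(1y,3.5y) = ((9757/10000)/(9019/10000) − 1)/(5/2) = 1476/45095 ≈ 3.2731%

step 1 [0.5y] bond c/2=3/100: DF=(1018361/1000000 − 3/100·(0))/(1+3/100) = 9887/10000 ≈ 0.988700
step 2 [1y] zero: DF = P = 9757/10000 ≈ 0.975700
step 3 [1.5y] bond c/2=1/50: DF=(508683/500000 − 1/50·(0.988700+0.975700))/(1+1/50) = 9589/10000 ≈ 0.958900
step 4 [2y] zero: DF = P = 9421/10000 ≈ 0.942100
step 5 [2.5y] swap r/2=79/5327: DF=(1 − 79/5327·(0.988700+0.975700+0.958900+0.942100))/(1+79/5327) = 9289/10000 ≈ 0.928900
step 6 [3y] swap r/2=867/57076: DF=(1 − 867/57076·(0.988700+0.975700+0.958900+0.942100+0.928900))/(1+867/57076) = 9133/10000 ≈ 0.913300
step 7 [3.5y] bond c/2=1/25: DF=(29157/25000 − 1/25·(0.988700+0.975700+0.958900+0.942100+0.928900+0.913300))/(1+1/25) = 9019/10000 ≈ 0.901900
step 8 [4y] swap r/2=156/8299: DF=(1 − 156/8299·(0.988700+0.975700+0.958900+0.942100+0.928900+0.913300+0.901900))/(1+156/8299) = 2149/2500 ≈ 0.859600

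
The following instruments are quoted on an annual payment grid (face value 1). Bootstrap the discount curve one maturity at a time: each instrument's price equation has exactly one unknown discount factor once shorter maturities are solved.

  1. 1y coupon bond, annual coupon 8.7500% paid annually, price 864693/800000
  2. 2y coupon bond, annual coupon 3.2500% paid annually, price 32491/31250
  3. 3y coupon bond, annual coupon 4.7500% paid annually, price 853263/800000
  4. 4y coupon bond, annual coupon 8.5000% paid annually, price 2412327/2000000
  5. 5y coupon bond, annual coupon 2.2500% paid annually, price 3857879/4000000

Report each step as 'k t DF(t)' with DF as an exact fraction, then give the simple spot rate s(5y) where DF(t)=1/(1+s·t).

step 1 [1y] bond c/1=7/80: DF=(864693/800000 − 7/80·(0))/(1+7/80) = 9939/10000 ≈ 0.993900
step 2 [2y] bond c/1=13/400: DF=(32491/31250 − 13/400·(0.993900))/(1+13/400) = 9757/10000 ≈ 0.975700
step 3 [3y] bond c/1=19/400: DF=(853263/800000 − 19/400·(0.993900+0.975700))/(1+19/400) = 9289/10000 ≈ 0.928900
step 4 [4y] bond c/1=17/200: DF=(2412327/2000000 − 17/200·(0.993900+0.975700+0.928900))/(1+17/200) = 4423/5000 ≈ 0.884600
step 5 [5y] bond c/1=9/400: DF=(3857879/4000000 − 9/400·(0.993900+0.975700+0.928900+0.884600))/(1+9/400) = 43/50 ≈ 0.860000

1 1 9939/10000
2 2 9757/10000
3 3 9289/10000
4 4 4423/5000
5 5 43/50
s(5y) = (1/(43/50) − 1)/(5) = 7/215 ≈ 3.2558%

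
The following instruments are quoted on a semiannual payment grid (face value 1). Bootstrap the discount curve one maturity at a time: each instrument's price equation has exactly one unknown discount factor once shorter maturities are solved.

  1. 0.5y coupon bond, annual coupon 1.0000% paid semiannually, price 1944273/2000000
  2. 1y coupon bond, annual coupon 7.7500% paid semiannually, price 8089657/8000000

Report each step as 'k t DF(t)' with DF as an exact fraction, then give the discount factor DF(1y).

1 1/2 9673/10000
2 1 4687/5000
DF(1y) = 4687/5000 ≈ 0.937400

step 1 [0.5y] bond c/2=1/200: DF=(1944273/2000000 − 1/200·(0))/(1+1/200) = 9673/10000 ≈ 0.967300
step 2 [1y] bond c/2=31/800: DF=(8089657/8000000 − 31/800·(0.967300))/(1+31/800) = 4687/5000 ≈ 0.937400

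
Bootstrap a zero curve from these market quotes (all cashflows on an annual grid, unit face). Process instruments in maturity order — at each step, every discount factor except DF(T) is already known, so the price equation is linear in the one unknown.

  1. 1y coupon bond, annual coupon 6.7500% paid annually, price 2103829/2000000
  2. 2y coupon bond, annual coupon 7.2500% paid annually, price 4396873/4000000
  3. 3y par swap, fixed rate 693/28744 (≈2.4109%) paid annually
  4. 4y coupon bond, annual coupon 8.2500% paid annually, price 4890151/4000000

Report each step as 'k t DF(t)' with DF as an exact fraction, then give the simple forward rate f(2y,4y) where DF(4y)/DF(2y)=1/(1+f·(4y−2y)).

1 1 4927/5000
2 2 9583/10000
3 3 9307/10000
4 4 9103/10000
f(2y,4y) = ((9583/10000)/(9103/10000) − 1)/(2) = 240/9103 ≈ 2.6365%

step 1 [1y] bond c/1=27/400: DF=(2103829/2000000 − 27/400·(0))/(1+27/400) = 4927/5000 ≈ 0.985400
step 2 [2y] bond c/1=29/400: DF=(4396873/4000000 − 29/400·(0.985400))/(1+29/400) = 9583/10000 ≈ 0.958300
step 3 [3y] swap r/1=693/28744: DF=(1 − 693/28744·(0.985400+0.958300))/(1+693/28744) = 9307/10000 ≈ 0.930700
step 4 [4y] bond c/1=33/400: DF=(4890151/4000000 − 33/400·(0.985400+0.958300+0.930700))/(1+33/400) = 9103/10000 ≈ 0.910300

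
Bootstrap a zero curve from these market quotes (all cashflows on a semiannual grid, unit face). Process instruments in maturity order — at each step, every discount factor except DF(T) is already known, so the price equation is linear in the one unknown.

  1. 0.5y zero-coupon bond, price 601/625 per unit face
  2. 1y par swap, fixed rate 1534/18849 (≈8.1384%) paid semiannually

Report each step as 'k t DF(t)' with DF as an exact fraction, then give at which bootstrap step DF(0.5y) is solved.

step 1 [0.5y] zero: DF = P = 601/625 ≈ 0.961600
step 2 [1y] swap r/2=767/18849: DF=(1 − 767/18849·(0.961600))/(1+767/18849) = 9233/10000 ≈ 0.923300

1 1/2 601/625
2 1 9233/10000
DF(0.5y) is solved at step 1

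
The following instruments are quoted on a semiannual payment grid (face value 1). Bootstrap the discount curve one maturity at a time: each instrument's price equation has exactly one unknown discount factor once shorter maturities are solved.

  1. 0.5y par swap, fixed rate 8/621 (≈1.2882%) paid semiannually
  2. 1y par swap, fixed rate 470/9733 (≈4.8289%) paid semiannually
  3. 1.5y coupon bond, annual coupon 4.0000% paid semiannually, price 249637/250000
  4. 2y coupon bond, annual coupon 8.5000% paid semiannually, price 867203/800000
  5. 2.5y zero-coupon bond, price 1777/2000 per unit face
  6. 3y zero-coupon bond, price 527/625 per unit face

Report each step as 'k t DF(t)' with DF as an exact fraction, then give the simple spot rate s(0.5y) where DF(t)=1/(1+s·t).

1 1/2 621/625
2 1 953/1000
3 3/2 588/625
4 2 9221/10000
5 5/2 1777/2000
6 3 527/625
s(0.5y) = (1/(621/625) − 1)/(1/2) = 8/621 ≈ 1.2882%

step 1 [0.5y] swap r/2=4/621: DF=(1 − 4/621·(0))/(1+4/621) = 621/625 ≈ 0.993600
step 2 [1y] swap r/2=235/9733: DF=(1 − 235/9733·(0.993600))/(1+235/9733) = 953/1000 ≈ 0.953000
step 3 [1.5y] bond c/2=1/50: DF=(249637/250000 − 1/50·(0.993600+0.953000))/(1+1/50) = 588/625 ≈ 0.940800
step 4 [2y] bond c/2=17/400: DF=(867203/800000 − 17/400·(0.993600+0.953000+0.940800))/(1+17/400) = 9221/10000 ≈ 0.922100
step 5 [2.5y] zero: DF = P = 1777/2000 ≈ 0.888500
step 6 [3y] zero: DF = P = 527/625 ≈ 0.843200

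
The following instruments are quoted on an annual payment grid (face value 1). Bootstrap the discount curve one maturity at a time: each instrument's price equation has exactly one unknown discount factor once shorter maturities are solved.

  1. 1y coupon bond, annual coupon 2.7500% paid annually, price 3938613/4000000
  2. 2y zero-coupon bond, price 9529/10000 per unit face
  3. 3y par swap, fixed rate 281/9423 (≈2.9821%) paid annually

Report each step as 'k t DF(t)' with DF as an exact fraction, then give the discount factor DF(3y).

step 1 [1y] bond c/1=11/400: DF=(3938613/4000000 − 11/400·(0))/(1+11/400) = 9583/10000 ≈ 0.958300
step 2 [2y] zero: DF = P = 9529/10000 ≈ 0.952900
step 3 [3y] swap r/1=281/9423: DF=(1 − 281/9423·(0.958300+0.952900))/(1+281/9423) = 9157/10000 ≈ 0.915700

1 1 9583/10000
2 2 9529/10000
3 3 9157/10000
DF(3y) = 9157/10000 ≈ 0.915700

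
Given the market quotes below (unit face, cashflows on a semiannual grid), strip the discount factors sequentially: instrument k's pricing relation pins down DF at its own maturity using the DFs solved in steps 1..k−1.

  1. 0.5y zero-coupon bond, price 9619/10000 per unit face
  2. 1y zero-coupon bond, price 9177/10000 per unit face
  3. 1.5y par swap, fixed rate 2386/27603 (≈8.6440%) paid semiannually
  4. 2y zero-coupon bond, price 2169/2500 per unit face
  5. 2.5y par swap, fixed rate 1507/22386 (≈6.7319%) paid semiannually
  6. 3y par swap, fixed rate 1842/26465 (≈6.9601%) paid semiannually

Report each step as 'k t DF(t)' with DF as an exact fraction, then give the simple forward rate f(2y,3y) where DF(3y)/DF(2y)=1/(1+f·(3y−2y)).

1 1/2 9619/10000
2 1 9177/10000
3 3/2 8807/10000
4 2 2169/2500
5 5/2 8493/10000
6 3 4079/5000
f(2y,3y) = ((2169/2500)/(4079/5000) − 1)/(1) = 259/4079 ≈ 6.3496%

step 1 [0.5y] zero: DF = P = 9619/10000 ≈ 0.961900
step 2 [1y] zero: DF = P = 9177/10000 ≈ 0.917700
step 3 [1.5y] swap r/2=1193/27603: DF=(1 − 1193/27603·(0.961900+0.917700))/(1+1193/27603) = 8807/10000 ≈ 0.880700
step 4 [2y] zero: DF = P = 2169/2500 ≈ 0.867600
step 5 [2.5y] swap r/2=1507/44772: DF=(1 − 1507/44772·(0.961900+0.917700+0.880700+0.867600))/(1+1507/44772) = 8493/10000 ≈ 0.849300
step 6 [3y] swap r/2=921/26465: DF=(1 − 921/26465·(0.961900+0.917700+0.880700+0.867600+0.849300))/(1+921/26465) = 4079/5000 ≈ 0.815800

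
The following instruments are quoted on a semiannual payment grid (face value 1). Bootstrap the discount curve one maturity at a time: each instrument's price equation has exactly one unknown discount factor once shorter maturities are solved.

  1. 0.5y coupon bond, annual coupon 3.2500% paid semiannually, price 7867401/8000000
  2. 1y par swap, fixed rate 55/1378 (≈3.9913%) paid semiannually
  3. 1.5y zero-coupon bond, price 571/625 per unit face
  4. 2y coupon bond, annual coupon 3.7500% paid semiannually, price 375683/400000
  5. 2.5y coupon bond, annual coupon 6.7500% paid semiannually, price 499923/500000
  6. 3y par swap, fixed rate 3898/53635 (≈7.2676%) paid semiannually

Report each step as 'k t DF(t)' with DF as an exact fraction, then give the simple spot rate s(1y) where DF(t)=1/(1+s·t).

step 1 [0.5y] bond c/2=13/800: DF=(7867401/8000000 − 13/800·(0))/(1+13/800) = 9677/10000 ≈ 0.967700
step 2 [1y] swap r/2=55/2756: DF=(1 − 55/2756·(0.967700))/(1+55/2756) = 1923/2000 ≈ 0.961500
step 3 [1.5y] zero: DF = P = 571/625 ≈ 0.913600
step 4 [2y] bond c/2=3/160: DF=(375683/400000 − 3/160·(0.967700+0.961500+0.913600))/(1+3/160) = 1087/1250 ≈ 0.869600
step 5 [2.5y] bond c/2=27/800: DF=(499923/500000 − 27/800·(0.967700+0.961500+0.913600+0.869600))/(1+27/800) = 423/500 ≈ 0.846000
step 6 [3y] swap r/2=1949/53635: DF=(1 − 1949/53635·(0.967700+0.961500+0.913600+0.869600+0.846000))/(1+1949/53635) = 8051/10000 ≈ 0.805100

1 1/2 9677/10000
2 1 1923/2000
3 3/2 571/625
4 2 1087/1250
5 5/2 423/500
6 3 8051/10000
s(1y) = (1/(1923/2000) − 1)/(1) = 77/1923 ≈ 4.0042%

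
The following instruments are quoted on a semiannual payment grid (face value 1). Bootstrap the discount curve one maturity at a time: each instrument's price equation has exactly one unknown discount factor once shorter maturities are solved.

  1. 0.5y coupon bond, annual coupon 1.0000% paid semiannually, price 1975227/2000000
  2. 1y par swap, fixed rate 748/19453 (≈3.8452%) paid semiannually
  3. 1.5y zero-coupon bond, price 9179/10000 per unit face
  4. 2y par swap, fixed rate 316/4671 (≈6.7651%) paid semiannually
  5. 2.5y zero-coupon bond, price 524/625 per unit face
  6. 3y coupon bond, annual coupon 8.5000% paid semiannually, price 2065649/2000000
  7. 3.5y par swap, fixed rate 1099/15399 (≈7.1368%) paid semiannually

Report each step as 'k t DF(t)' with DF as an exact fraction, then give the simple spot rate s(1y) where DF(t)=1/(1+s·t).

1 1/2 9827/10000
2 1 4813/5000
3 3/2 9179/10000
4 2 546/625
5 5/2 524/625
6 3 4021/5000
7 7/2 3901/5000
s(1y) = (1/(4813/5000) − 1)/(1) = 187/4813 ≈ 3.8853%

step 1 [0.5y] bond c/2=1/200: DF=(1975227/2000000 − 1/200·(0))/(1+1/200) = 9827/10000 ≈ 0.982700
step 2 [1y] swap r/2=374/19453: DF=(1 − 374/19453·(0.982700))/(1+374/19453) = 4813/5000 ≈ 0.962600
step 3 [1.5y] zero: DF = P = 9179/10000 ≈ 0.917900
step 4 [2y] swap r/2=158/4671: DF=(1 − 158/4671·(0.982700+0.962600+0.917900))/(1+158/4671) = 546/625 ≈ 0.873600
step 5 [2.5y] zero: DF = P = 524/625 ≈ 0.838400
step 6 [3y] bond c/2=17/400: DF=(2065649/2000000 − 17/400·(0.982700+0.962600+0.917900+0.873600+0.838400))/(1+17/400) = 4021/5000 ≈ 0.804200
step 7 [3.5y] swap r/2=1099/30798: DF=(1 − 1099/30798·(0.982700+0.962600+0.917900+0.873600+0.838400+0.804200))/(1+1099/30798) = 3901/5000 ≈ 0.780200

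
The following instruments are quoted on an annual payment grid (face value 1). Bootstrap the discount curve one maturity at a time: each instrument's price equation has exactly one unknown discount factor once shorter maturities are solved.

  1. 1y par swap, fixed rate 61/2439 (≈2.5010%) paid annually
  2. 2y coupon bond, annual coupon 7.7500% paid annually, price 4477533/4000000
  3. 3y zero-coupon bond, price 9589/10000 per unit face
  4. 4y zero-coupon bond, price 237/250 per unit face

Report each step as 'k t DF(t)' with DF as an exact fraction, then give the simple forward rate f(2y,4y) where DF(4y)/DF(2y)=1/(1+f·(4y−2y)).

step 1 [1y] swap r/1=61/2439: DF=(1 − 61/2439·(0))/(1+61/2439) = 2439/2500 ≈ 0.975600
step 2 [2y] bond c/1=31/400: DF=(4477533/4000000 − 31/400·(0.975600))/(1+31/400) = 9687/10000 ≈ 0.968700
step 3 [3y] zero: DF = P = 9589/10000 ≈ 0.958900
step 4 [4y] zero: DF = P = 237/250 ≈ 0.948000

1 1 2439/2500
2 2 9687/10000
3 3 9589/10000
4 4 237/250
f(2y,4y) = ((9687/10000)/(237/250) − 1)/(2) = 69/6320 ≈ 1.0918%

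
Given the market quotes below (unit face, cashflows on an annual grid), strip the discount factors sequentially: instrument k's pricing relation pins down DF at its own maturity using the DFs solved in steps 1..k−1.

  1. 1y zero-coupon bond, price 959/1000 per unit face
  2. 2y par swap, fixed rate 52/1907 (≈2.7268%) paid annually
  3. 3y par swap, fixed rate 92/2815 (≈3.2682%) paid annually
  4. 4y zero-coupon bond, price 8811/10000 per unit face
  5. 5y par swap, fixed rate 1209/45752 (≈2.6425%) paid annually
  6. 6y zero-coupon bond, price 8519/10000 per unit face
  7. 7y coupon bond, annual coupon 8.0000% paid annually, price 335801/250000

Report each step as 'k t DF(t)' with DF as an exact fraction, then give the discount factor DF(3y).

step 1 [1y] zero: DF = P = 959/1000 ≈ 0.959000
step 2 [2y] swap r/1=52/1907: DF=(1 − 52/1907·(0.959000))/(1+52/1907) = 237/250 ≈ 0.948000
step 3 [3y] swap r/1=92/2815: DF=(1 − 92/2815·(0.959000+0.948000))/(1+92/2815) = 227/250 ≈ 0.908000
step 4 [4y] zero: DF = P = 8811/10000 ≈ 0.881100
step 5 [5y] swap r/1=1209/45752: DF=(1 − 1209/45752·(0.959000+0.948000+0.908000+0.881100))/(1+1209/45752) = 8791/10000 ≈ 0.879100
step 6 [6y] zero: DF = P = 8519/10000 ≈ 0.851900
step 7 [7y] bond c/1=2/25: DF=(335801/250000 − 2/25·(0.959000+0.948000+0.908000+0.881100+0.879100+0.851900))/(1+2/25) = 8417/10000 ≈ 0.841700

1 1 959/1000
2 2 237/250
3 3 227/250
4 4 8811/10000
5 5 8791/10000
6 6 8519/10000
7 7 8417/10000
DF(3y) = 227/250 ≈ 0.908000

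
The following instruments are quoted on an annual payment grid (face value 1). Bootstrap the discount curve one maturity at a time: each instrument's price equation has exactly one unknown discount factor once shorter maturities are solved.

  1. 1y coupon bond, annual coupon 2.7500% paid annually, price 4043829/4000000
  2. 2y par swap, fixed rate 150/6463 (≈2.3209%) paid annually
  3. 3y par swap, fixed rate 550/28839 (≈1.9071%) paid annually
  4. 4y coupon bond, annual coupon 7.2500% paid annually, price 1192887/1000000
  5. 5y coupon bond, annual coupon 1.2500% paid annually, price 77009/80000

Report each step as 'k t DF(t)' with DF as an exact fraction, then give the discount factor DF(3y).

step 1 [1y] bond c/1=11/400: DF=(4043829/4000000 − 11/400·(0))/(1+11/400) = 9839/10000 ≈ 0.983900
step 2 [2y] swap r/1=150/6463: DF=(1 − 150/6463·(0.983900))/(1+150/6463) = 191/200 ≈ 0.955000
step 3 [3y] swap r/1=550/28839: DF=(1 − 550/28839·(0.983900+0.955000))/(1+550/28839) = 189/200 ≈ 0.945000
step 4 [4y] bond c/1=29/400: DF=(1192887/1000000 − 29/400·(0.983900+0.955000+0.945000))/(1+29/400) = 9173/10000 ≈ 0.917300
step 5 [5y] bond c/1=1/80: DF=(77009/80000 − 1/80·(0.983900+0.955000+0.945000+0.917300))/(1+1/80) = 4519/5000 ≈ 0.903800

1 1 9839/10000
2 2 191/200
3 3 189/200
4 4 9173/10000
5 5 4519/5000
DF(3y) = 189/200 ≈ 0.945000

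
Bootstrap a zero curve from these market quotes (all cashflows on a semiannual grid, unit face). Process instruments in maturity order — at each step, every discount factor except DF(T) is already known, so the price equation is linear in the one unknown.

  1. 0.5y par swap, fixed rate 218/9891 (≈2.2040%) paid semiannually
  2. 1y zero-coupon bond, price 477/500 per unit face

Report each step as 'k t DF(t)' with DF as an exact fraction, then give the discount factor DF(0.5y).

step 1 [0.5y] swap r/2=109/9891: DF=(1 − 109/9891·(0))/(1+109/9891) = 9891/10000 ≈ 0.989100
step 2 [1y] zero: DF = P = 477/500 ≈ 0.954000

1 1/2 9891/10000
2 1 477/500
DF(0.5y) = 9891/10000 ≈ 0.989100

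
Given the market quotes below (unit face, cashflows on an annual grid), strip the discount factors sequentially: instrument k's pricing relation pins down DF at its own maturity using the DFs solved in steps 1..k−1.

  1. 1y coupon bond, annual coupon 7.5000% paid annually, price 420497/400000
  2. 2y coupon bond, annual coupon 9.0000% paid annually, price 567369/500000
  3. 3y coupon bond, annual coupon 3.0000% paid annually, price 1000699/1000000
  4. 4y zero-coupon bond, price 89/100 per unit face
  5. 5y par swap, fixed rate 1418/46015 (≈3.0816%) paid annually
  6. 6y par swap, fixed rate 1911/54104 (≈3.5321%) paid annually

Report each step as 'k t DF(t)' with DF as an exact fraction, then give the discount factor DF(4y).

1 1 9779/10000
2 2 9603/10000
3 3 9151/10000
4 4 89/100
5 5 4291/5000
6 6 8089/10000
DF(4y) = 89/100 ≈ 0.890000

step 1 [1y] bond c/1=3/40: DF=(420497/400000 − 3/40·(0))/(1+3/40) = 9779/10000 ≈ 0.977900
step 2 [2y] bond c/1=9/100: DF=(567369/500000 − 9/100·(0.977900))/(1+9/100) = 9603/10000 ≈ 0.960300
step 3 [3y] bond c/1=3/100: DF=(1000699/1000000 − 3/100·(0.977900+0.960300))/(1+3/100) = 9151/10000 ≈ 0.915100
step 4 [4y] zero: DF = P = 89/100 ≈ 0.890000
step 5 [5y] swap r/1=1418/46015: DF=(1 − 1418/46015·(0.977900+0.960300+0.915100+0.890000))/(1+1418/46015) = 4291/5000 ≈ 0.858200
step 6 [6y] swap r/1=1911/54104: DF=(1 − 1911/54104·(0.977900+0.960300+0.915100+0.890000+0.858200))/(1+1911/54104) = 8089/10000 ≈ 0.808900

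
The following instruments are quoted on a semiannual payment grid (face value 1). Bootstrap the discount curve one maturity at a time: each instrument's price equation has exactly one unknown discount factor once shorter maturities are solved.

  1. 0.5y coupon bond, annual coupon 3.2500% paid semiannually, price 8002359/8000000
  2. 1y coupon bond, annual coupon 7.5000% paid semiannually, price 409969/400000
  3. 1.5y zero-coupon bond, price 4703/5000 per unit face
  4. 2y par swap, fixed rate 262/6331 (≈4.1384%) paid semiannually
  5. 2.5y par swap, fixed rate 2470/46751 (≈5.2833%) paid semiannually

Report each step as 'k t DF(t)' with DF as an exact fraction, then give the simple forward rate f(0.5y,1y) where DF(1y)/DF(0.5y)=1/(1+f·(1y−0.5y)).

step 1 [0.5y] bond c/2=13/800: DF=(8002359/8000000 − 13/800·(0))/(1+13/800) = 9843/10000 ≈ 0.984300
step 2 [1y] bond c/2=3/80: DF=(409969/400000 − 3/80·(0.984300))/(1+3/80) = 9523/10000 ≈ 0.952300
step 3 [1.5y] zero: DF = P = 4703/5000 ≈ 0.940600
step 4 [2y] swap r/2=131/6331: DF=(1 − 131/6331·(0.984300+0.952300+0.940600))/(1+131/6331) = 4607/5000 ≈ 0.921400
step 5 [2.5y] swap r/2=1235/46751: DF=(1 − 1235/46751·(0.984300+0.952300+0.940600+0.921400))/(1+1235/46751) = 1753/2000 ≈ 0.876500

1 1/2 9843/10000
2 1 9523/10000
3 3/2 4703/5000
4 2 4607/5000
5 5/2 1753/2000
f(0.5y,1y) = ((9843/10000)/(9523/10000) − 1)/(1/2) = 640/9523 ≈ 6.7206%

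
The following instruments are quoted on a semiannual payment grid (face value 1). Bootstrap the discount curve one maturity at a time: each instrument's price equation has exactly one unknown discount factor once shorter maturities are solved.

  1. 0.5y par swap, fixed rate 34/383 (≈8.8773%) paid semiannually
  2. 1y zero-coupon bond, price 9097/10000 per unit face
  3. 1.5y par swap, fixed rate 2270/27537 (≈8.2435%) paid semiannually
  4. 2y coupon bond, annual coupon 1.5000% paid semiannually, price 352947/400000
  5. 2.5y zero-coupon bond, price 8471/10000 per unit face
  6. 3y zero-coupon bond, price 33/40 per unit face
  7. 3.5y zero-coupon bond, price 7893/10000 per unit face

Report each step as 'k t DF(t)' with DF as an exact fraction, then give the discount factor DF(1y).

1 1/2 383/400
2 1 9097/10000
3 3/2 1773/2000
4 2 8553/10000
5 5/2 8471/10000
6 3 33/40
7 7/2 7893/10000
DF(1y) = 9097/10000 ≈ 0.909700

step 1 [0.5y] swap r/2=17/383: DF=(1 − 17/383·(0))/(1+17/383) = 383/400 ≈ 0.957500
step 2 [1y] zero: DF = P = 9097/10000 ≈ 0.909700
step 3 [1.5y] swap r/2=1135/27537: DF=(1 − 1135/27537·(0.957500+0.909700))/(1+1135/27537) = 1773/2000 ≈ 0.886500
step 4 [2y] bond c/2=3/400: DF=(352947/400000 − 3/400·(0.957500+0.909700+0.886500))/(1+3/400) = 8553/10000 ≈ 0.855300
step 5 [2.5y] zero: DF = P = 8471/10000 ≈ 0.847100
step 6 [3y] zero: DF = P = 33/40 ≈ 0.825000
step 7 [3.5y] zero: DF = P = 7893/10000 ≈ 0.789300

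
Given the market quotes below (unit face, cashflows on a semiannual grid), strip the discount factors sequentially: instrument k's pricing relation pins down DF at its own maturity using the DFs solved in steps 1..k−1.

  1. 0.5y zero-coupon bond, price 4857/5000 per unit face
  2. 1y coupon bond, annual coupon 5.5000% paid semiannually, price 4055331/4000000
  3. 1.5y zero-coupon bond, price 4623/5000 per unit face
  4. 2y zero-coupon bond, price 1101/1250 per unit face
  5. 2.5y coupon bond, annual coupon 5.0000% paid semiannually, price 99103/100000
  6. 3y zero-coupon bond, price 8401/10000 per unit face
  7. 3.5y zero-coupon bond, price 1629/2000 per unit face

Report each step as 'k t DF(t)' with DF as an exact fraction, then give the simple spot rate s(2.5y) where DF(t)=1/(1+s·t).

step 1 [0.5y] zero: DF = P = 4857/5000 ≈ 0.971400
step 2 [1y] bond c/2=11/400: DF=(4055331/4000000 − 11/400·(0.971400))/(1+11/400) = 9607/10000 ≈ 0.960700
step 3 [1.5y] zero: DF = P = 4623/5000 ≈ 0.924600
step 4 [2y] zero: DF = P = 1101/1250 ≈ 0.880800
step 5 [2.5y] bond c/2=1/40: DF=(99103/100000 − 1/40·(0.971400+0.960700+0.924600+0.880800))/(1+1/40) = 8757/10000 ≈ 0.875700
step 6 [3y] zero: DF = P = 8401/10000 ≈ 0.840100
step 7 [3.5y] zero: DF = P = 1629/2000 ≈ 0.814500

1 1/2 4857/5000
2 1 9607/10000
3 3/2 4623/5000
4 2 1101/1250
5 5/2 8757/10000
6 3 8401/10000
7 7/2 1629/2000
s(2.5y) = (1/(8757/10000) − 1)/(5/2) = 2486/43785 ≈ 5.6777%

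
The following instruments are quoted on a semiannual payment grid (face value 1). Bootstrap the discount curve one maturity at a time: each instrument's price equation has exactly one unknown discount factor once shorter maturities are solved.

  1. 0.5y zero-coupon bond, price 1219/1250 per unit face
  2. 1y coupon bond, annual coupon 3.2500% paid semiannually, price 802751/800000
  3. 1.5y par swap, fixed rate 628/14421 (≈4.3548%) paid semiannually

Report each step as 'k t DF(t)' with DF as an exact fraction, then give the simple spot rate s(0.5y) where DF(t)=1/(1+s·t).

step 1 [0.5y] zero: DF = P = 1219/1250 ≈ 0.975200
step 2 [1y] bond c/2=13/800: DF=(802751/800000 − 13/800·(0.975200))/(1+13/800) = 4859/5000 ≈ 0.971800
step 3 [1.5y] swap r/2=314/14421: DF=(1 − 314/14421·(0.975200+0.971800))/(1+314/14421) = 2343/2500 ≈ 0.937200

1 1/2 1219/1250
2 1 4859/5000
3 3/2 2343/2500
s(0.5y) = (1/(1219/1250) − 1)/(1/2) = 62/1219 ≈ 5.0861%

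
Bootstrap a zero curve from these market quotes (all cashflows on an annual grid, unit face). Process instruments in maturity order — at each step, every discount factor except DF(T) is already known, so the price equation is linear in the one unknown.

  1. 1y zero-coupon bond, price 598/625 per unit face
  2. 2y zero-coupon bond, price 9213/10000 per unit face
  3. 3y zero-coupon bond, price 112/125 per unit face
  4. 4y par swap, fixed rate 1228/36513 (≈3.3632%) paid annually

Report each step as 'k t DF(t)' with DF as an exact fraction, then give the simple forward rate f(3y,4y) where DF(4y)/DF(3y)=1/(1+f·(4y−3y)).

1 1 598/625
2 2 9213/10000
3 3 112/125
4 4 2193/2500
f(3y,4y) = ((112/125)/(2193/2500) − 1)/(1) = 47/2193 ≈ 2.1432%

step 1 [1y] zero: DF = P = 598/625 ≈ 0.956800
step 2 [2y] zero: DF = P = 9213/10000 ≈ 0.921300
step 3 [3y] zero: DF = P = 112/125 ≈ 0.896000
step 4 [4y] swap r/1=1228/36513: DF=(1 − 1228/36513·(0.956800+0.921300+0.896000))/(1+1228/36513) = 2193/2500 ≈ 0.877200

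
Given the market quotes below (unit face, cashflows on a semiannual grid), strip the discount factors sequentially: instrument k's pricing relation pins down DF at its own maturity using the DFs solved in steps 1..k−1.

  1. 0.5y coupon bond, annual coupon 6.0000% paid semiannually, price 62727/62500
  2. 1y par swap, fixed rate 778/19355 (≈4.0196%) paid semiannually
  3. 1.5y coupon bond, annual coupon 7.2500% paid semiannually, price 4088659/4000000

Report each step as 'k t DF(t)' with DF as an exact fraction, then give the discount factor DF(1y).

step 1 [0.5y] bond c/2=3/100: DF=(62727/62500 − 3/100·(0))/(1+3/100) = 609/625 ≈ 0.974400
step 2 [1y] swap r/2=389/19355: DF=(1 − 389/19355·(0.974400))/(1+389/19355) = 9611/10000 ≈ 0.961100
step 3 [1.5y] bond c/2=29/800: DF=(4088659/4000000 − 29/800·(0.974400+0.961100))/(1+29/800) = 9187/10000 ≈ 0.918700

1 1/2 609/625
2 1 9611/10000
3 3/2 9187/10000
DF(1y) = 9611/10000 ≈ 0.961100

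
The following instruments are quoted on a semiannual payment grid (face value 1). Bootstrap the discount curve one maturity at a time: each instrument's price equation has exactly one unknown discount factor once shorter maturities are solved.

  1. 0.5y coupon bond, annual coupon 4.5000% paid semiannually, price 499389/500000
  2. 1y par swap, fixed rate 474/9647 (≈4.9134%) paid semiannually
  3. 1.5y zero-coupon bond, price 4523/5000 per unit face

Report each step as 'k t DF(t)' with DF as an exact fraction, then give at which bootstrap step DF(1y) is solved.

step 1 [0.5y] bond c/2=9/400: DF=(499389/500000 − 9/400·(0))/(1+9/400) = 1221/1250 ≈ 0.976800
step 2 [1y] swap r/2=237/9647: DF=(1 − 237/9647·(0.976800))/(1+237/9647) = 4763/5000 ≈ 0.952600
step 3 [1.5y] zero: DF = P = 4523/5000 ≈ 0.904600

1 1/2 1221/1250
2 1 4763/5000
3 3/2 4523/5000
DF(1y) is solved at step 2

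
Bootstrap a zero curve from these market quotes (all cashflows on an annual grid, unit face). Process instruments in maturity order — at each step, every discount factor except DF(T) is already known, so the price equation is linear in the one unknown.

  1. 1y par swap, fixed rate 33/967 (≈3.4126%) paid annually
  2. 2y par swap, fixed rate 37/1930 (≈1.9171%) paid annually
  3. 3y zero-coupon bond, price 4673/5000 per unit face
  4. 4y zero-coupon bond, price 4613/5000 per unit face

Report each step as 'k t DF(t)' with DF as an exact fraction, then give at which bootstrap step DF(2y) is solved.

step 1 [1y] swap r/1=33/967: DF=(1 − 33/967·(0))/(1+33/967) = 967/1000 ≈ 0.967000
step 2 [2y] swap r/1=37/1930: DF=(1 − 37/1930·(0.967000))/(1+37/1930) = 963/1000 ≈ 0.963000
step 3 [3y] zero: DF = P = 4673/5000 ≈ 0.934600
step 4 [4y] zero: DF = P = 4613/5000 ≈ 0.922600

1 1 967/1000
2 2 963/1000
3 3 4673/5000
4 4 4613/5000
DF(2y) is solved at step 2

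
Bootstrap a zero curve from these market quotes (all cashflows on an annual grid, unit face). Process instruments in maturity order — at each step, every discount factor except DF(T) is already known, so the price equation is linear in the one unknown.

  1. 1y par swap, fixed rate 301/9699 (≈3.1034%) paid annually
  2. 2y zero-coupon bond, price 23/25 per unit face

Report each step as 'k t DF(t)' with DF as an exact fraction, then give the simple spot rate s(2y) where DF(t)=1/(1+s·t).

step 1 [1y] swap r/1=301/9699: DF=(1 − 301/9699·(0))/(1+301/9699) = 9699/10000 ≈ 0.969900
step 2 [2y] zero: DF = P = 23/25 ≈ 0.920000

1 1 9699/10000
2 2 23/25
s(2y) = (1/(23/25) − 1)/(2) = 1/23 ≈ 4.3478%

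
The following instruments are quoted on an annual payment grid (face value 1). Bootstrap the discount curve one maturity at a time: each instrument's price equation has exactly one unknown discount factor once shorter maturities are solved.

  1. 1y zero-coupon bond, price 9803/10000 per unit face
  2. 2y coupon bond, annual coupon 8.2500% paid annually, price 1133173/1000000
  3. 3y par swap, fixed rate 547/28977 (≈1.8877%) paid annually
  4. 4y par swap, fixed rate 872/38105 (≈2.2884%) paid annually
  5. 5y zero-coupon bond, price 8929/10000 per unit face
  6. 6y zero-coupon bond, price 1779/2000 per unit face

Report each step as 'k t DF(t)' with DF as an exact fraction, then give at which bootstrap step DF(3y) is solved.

1 1 9803/10000
2 2 9721/10000
3 3 9453/10000
4 4 1141/1250
5 5 8929/10000
6 6 1779/2000
DF(3y) is solved at step 3

step 1 [1y] zero: DF = P = 9803/10000 ≈ 0.980300
step 2 [2y] bond c/1=33/400: DF=(1133173/1000000 − 33/400·(0.980300))/(1+33/400) = 9721/10000 ≈ 0.972100
step 3 [3y] swap r/1=547/28977: DF=(1 − 547/28977·(0.980300+0.972100))/(1+547/28977) = 9453/10000 ≈ 0.945300
step 4 [4y] swap r/1=872/38105: DF=(1 − 872/38105·(0.980300+0.972100+0.945300))/(1+872/38105) = 1141/1250 ≈ 0.912800
step 5 [5y] zero: DF = P = 8929/10000 ≈ 0.892900
step 6 [6y] zero: DF = P = 1779/2000 ≈ 0.889500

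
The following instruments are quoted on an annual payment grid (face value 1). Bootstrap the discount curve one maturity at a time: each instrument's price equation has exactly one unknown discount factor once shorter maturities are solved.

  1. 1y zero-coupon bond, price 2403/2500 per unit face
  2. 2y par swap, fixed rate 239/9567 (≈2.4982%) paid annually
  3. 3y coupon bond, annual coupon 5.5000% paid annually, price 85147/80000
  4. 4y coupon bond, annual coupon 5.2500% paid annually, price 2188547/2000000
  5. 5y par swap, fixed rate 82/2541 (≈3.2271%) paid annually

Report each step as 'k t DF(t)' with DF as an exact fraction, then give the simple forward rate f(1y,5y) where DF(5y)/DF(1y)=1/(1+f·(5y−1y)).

step 1 [1y] zero: DF = P = 2403/2500 ≈ 0.961200
step 2 [2y] swap r/1=239/9567: DF=(1 − 239/9567·(0.961200))/(1+239/9567) = 4761/5000 ≈ 0.952200
step 3 [3y] bond c/1=11/200: DF=(85147/80000 − 11/200·(0.961200+0.952200))/(1+11/200) = 9091/10000 ≈ 0.909100
step 4 [4y] bond c/1=21/400: DF=(2188547/2000000 − 21/400·(0.961200+0.952200+0.909100))/(1+21/400) = 8989/10000 ≈ 0.898900
step 5 [5y] swap r/1=82/2541: DF=(1 − 82/2541·(0.961200+0.952200+0.909100+0.898900))/(1+82/2541) = 2131/2500 ≈ 0.852400

1 1 2403/2500
2 2 4761/5000
3 3 9091/10000
4 4 8989/10000
5 5 2131/2500
f(1y,5y) = ((2403/2500)/(2131/2500) − 1)/(4) = 68/2131 ≈ 3.1910%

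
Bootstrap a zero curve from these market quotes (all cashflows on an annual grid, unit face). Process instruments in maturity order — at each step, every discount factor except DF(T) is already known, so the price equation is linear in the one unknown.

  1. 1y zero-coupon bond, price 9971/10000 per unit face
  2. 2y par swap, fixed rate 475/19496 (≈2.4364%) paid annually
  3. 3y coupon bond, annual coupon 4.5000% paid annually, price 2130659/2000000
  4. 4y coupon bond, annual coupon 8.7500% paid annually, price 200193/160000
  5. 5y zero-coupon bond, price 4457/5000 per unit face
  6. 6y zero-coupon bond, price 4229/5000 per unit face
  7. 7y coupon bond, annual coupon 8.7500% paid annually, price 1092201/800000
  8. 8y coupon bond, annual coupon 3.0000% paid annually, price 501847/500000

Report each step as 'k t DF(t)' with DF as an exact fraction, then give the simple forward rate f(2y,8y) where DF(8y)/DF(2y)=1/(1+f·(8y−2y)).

1 1 9971/10000
2 2 381/400
3 3 1871/2000
4 4 574/625
5 5 4457/5000
6 6 4229/5000
7 7 506/625
8 8 1579/2000
f(2y,8y) = ((381/400)/(1579/2000) − 1)/(6) = 163/4737 ≈ 3.4410%

step 1 [1y] zero: DF = P = 9971/10000 ≈ 0.997100
step 2 [2y] swap r/1=475/19496: DF=(1 − 475/19496·(0.997100))/(1+475/19496) = 381/400 ≈ 0.952500
step 3 [3y] bond c/1=9/200: DF=(2130659/2000000 − 9/200·(0.997100+0.952500))/(1+9/200) = 1871/2000 ≈ 0.935500
step 4 [4y] bond c/1=7/80: DF=(200193/160000 − 7/80·(0.997100+0.952500+0.935500))/(1+7/80) = 574/625 ≈ 0.918400
step 5 [5y] zero: DF = P = 4457/5000 ≈ 0.891400
step 6 [6y] zero: DF = P = 4229/5000 ≈ 0.845800
step 7 [7y] bond c/1=7/80: DF=(1092201/800000 − 7/80·(0.997100+0.952500+0.935500+0.918400+0.891400+0.845800))/(1+7/80) = 506/625 ≈ 0.809600
step 8 [8y] bond c/1=3/100: DF=(501847/500000 − 3/100·(0.997100+0.952500+0.935500+0.918400+0.891400+0.845800+0.809600))/(1+3/100) = 1579/2000 ≈ 0.789500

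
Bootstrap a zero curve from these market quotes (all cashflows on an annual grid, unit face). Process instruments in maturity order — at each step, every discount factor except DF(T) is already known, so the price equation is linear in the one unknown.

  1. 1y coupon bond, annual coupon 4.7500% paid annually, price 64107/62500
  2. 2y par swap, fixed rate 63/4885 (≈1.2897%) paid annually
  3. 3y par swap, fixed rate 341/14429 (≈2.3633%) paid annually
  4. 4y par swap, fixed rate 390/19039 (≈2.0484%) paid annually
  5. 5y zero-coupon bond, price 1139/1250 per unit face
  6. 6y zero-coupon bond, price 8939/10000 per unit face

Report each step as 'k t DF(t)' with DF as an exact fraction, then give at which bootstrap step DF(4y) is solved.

step 1 [1y] bond c/1=19/400: DF=(64107/62500 − 19/400·(0))/(1+19/400) = 612/625 ≈ 0.979200
step 2 [2y] swap r/1=63/4885: DF=(1 − 63/4885·(0.979200))/(1+63/4885) = 2437/2500 ≈ 0.974800
step 3 [3y] swap r/1=341/14429: DF=(1 − 341/14429·(0.979200+0.974800))/(1+341/14429) = 4659/5000 ≈ 0.931800
step 4 [4y] swap r/1=390/19039: DF=(1 − 390/19039·(0.979200+0.974800+0.931800))/(1+390/19039) = 461/500 ≈ 0.922000
step 5 [5y] zero: DF = P = 1139/1250 ≈ 0.911200
step 6 [6y] zero: DF = P = 8939/10000 ≈ 0.893900

1 1 612/625
2 2 2437/2500
3 3 4659/5000
4 4 461/500
5 5 1139/1250
6 6 8939/10000
DF(4y) is solved at step 4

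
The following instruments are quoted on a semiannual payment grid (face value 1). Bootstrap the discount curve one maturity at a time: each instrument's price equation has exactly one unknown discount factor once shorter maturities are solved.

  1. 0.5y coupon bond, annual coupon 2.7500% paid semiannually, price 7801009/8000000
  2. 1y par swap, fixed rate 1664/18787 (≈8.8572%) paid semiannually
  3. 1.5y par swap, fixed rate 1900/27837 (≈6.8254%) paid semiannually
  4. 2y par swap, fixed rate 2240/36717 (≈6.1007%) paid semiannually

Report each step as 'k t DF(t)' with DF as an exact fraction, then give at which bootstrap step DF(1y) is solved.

1 1/2 9619/10000
2 1 573/625
3 3/2 181/200
4 2 111/125
DF(1y) is solved at step 2

step 1 [0.5y] bond c/2=11/800: DF=(7801009/8000000 − 11/800·(0))/(1+11/800) = 9619/10000 ≈ 0.961900
step 2 [1y] swap r/2=832/18787: DF=(1 − 832/18787·(0.961900))/(1+832/18787) = 573/625 ≈ 0.916800
step 3 [1.5y] swap r/2=950/27837: DF=(1 − 950/27837·(0.961900+0.916800))/(1+950/27837) = 181/200 ≈ 0.905000
step 4 [2y] swap r/2=1120/36717: DF=(1 − 1120/36717·(0.961900+0.916800+0.905000))/(1+1120/36717) = 111/125 ≈ 0.888000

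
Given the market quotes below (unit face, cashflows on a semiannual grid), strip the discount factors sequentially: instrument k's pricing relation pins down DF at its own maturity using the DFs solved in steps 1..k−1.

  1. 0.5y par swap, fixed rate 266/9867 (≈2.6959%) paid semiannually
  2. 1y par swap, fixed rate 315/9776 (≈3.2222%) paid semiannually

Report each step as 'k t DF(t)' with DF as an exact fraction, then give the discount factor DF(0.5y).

1 1/2 9867/10000
2 1 1937/2000
DF(0.5y) = 9867/10000 ≈ 0.986700

step 1 [0.5y] swap r/2=133/9867: DF=(1 − 133/9867·(0))/(1+133/9867) = 9867/10000 ≈ 0.986700
step 2 [1y] swap r/2=315/19552: DF=(1 − 315/19552·(0.986700))/(1+315/19552) = 1937/2000 ≈ 0.968500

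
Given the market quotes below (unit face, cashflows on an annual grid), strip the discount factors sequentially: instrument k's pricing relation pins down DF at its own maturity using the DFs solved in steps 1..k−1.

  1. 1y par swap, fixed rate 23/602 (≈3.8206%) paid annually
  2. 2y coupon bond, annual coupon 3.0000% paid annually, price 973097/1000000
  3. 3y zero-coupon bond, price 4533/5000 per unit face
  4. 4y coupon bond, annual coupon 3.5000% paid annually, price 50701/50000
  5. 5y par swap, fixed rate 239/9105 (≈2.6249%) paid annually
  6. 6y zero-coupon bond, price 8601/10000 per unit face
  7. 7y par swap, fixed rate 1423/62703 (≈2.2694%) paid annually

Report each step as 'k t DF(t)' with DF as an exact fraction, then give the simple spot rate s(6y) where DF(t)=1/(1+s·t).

1 1 602/625
2 2 9167/10000
3 3 4533/5000
4 4 1771/2000
5 5 1761/2000
6 6 8601/10000
7 7 8577/10000
s(6y) = (1/(8601/10000) − 1)/(6) = 1399/51606 ≈ 2.7109%

step 1 [1y] swap r/1=23/602: DF=(1 − 23/602·(0))/(1+23/602) = 602/625 ≈ 0.963200
step 2 [2y] bond c/1=3/100: DF=(973097/1000000 − 3/100·(0.963200))/(1+3/100) = 9167/10000 ≈ 0.916700
step 3 [3y] zero: DF = P = 4533/5000 ≈ 0.906600
step 4 [4y] bond c/1=7/200: DF=(50701/50000 − 7/200·(0.963200+0.916700+0.906600))/(1+7/200) = 1771/2000 ≈ 0.885500
step 5 [5y] swap r/1=239/9105: DF=(1 − 239/9105·(0.963200+0.916700+0.906600+0.885500))/(1+239/9105) = 1761/2000 ≈ 0.880500
step 6 [6y] zero: DF = P = 8601/10000 ≈ 0.860100
step 7 [7y] swap r/1=1423/62703: DF=(1 − 1423/62703·(0.963200+0.916700+0.906600+0.885500+0.880500+0.860100))/(1+1423/62703) = 8577/10000 ≈ 0.857700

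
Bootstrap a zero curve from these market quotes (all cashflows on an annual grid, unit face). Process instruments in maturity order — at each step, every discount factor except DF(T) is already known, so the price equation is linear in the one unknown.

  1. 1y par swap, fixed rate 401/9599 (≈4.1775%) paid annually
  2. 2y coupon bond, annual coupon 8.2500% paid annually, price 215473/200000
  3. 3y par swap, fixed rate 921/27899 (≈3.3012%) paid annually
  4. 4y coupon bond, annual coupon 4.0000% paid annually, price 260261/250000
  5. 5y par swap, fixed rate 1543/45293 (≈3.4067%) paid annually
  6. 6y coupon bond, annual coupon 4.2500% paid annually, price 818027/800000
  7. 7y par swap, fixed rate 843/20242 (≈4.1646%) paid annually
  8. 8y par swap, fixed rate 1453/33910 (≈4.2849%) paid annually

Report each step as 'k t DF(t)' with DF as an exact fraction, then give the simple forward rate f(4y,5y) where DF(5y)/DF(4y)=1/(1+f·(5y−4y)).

1 1 9599/10000
2 2 9221/10000
3 3 9079/10000
4 4 8937/10000
5 5 8457/10000
6 6 3981/5000
7 7 7471/10000
8 8 3547/5000
f(4y,5y) = ((8937/10000)/(8457/10000) − 1)/(1) = 160/2819 ≈ 5.6758%

step 1 [1y] swap r/1=401/9599: DF=(1 − 401/9599·(0))/(1+401/9599) = 9599/10000 ≈ 0.959900
step 2 [2y] bond c/1=33/400: DF=(215473/200000 − 33/400·(0.959900))/(1+33/400) = 9221/10000 ≈ 0.922100
step 3 [3y] swap r/1=921/27899: DF=(1 − 921/27899·(0.959900+0.922100))/(1+921/27899) = 9079/10000 ≈ 0.907900
step 4 [4y] bond c/1=1/25: DF=(260261/250000 − 1/25·(0.959900+0.922100+0.907900))/(1+1/25) = 8937/10000 ≈ 0.893700
step 5 [5y] swap r/1=1543/45293: DF=(1 − 1543/45293·(0.959900+0.922100+0.907900+0.893700))/(1+1543/45293) = 8457/10000 ≈ 0.845700
step 6 [6y] bond c/1=17/400: DF=(818027/800000 − 17/400·(0.959900+0.922100+0.907900+0.893700+0.845700))/(1+17/400) = 3981/5000 ≈ 0.796200
step 7 [7y] swap r/1=843/20242: DF=(1 − 843/20242·(0.959900+0.922100+0.907900+0.893700+0.845700+0.796200))/(1+843/20242) = 7471/10000 ≈ 0.747100
step 8 [8y] swap r/1=1453/33910: DF=(1 − 1453/33910·(0.959900+0.922100+0.907900+0.893700+0.845700+0.796200+0.747100))/(1+1453/33910) = 3547/5000 ≈ 0.709400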